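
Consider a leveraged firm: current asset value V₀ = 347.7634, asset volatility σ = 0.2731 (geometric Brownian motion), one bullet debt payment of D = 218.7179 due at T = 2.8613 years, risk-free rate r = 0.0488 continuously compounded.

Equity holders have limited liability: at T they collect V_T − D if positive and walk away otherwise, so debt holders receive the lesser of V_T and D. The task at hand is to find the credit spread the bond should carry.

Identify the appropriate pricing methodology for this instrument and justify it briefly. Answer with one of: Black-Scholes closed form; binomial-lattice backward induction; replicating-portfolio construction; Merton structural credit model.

framework: Merton structural credit model

Key observation: the asked-for credit quantity lives on the firm's capital structure — asset value, asset volatility, debt face 218.7179 — which is the structural model's domain.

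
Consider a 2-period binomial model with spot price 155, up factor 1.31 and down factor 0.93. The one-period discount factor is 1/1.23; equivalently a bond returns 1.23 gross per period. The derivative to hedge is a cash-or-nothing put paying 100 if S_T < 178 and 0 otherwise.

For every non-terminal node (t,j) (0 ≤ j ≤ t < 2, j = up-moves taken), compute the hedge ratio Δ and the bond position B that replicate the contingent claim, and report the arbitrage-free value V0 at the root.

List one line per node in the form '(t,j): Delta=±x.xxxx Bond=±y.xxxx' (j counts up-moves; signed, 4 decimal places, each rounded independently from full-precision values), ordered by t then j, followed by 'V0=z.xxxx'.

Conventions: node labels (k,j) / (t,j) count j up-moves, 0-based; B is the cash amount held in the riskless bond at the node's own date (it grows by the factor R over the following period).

Risk-neutral probability p* = (R−d)/(u−d) = (1.23−0.93)/(1.31−0.93) = 0.7895.
At maturity the claim pays: V(2,0)=100.0000, V(2,1)=0.0000, V(2,2)=0.0000
  t=1,j=0: stock 144.1500 → up 188.8365 (V=0.0000), down 134.0595 (V=100.0000). Price 17.1160; hedge Δ=-1.8256, bond B=280.2739.
  t=1,j=1: stock 203.0500 → up 265.9955 (V=0.0000), down 188.8365 (V=0.0000). Price 0.0000; hedge Δ=0.0000, bond B=0.0000.
  t=0,j=0: stock 155.0000 → up 203.0500 (V=0.0000), down 144.1500 (V=17.1160). Price 2.9296; hedge Δ=-0.2906, bond B=47.9716.
Check: Δ(0,0)·S0 + B(0,0) = 2.9296 = V0.

(0,0): Delta=-0.2906 Bond=47.9716
(1,0): Delta=-1.8256 Bond=280.2739
(1,1): Delta=0.0000 Bond=0.0000
V0=2.9296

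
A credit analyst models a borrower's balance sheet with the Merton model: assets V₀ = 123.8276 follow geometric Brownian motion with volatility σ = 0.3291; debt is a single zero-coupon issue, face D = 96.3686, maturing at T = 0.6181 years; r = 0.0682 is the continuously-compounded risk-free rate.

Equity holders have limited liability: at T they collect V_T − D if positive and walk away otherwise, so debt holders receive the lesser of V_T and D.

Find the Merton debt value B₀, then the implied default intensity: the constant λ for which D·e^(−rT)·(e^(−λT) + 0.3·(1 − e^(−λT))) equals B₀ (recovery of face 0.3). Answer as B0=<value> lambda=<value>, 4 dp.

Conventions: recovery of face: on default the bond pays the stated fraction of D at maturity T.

Apply the equity-as-call identities (strike 96.3686, horizon 0.6181 years):
d₁ = [ln(V₀/D) + (r + σ²/2)T] / (σ√T)
   = [ln(123.8276/96.3686) + (0.0682 + 0.5·0.3291²)·0.6181] / (0.3291·√0.6181)
   = [0.250710 + 0.075627] / 0.258736 = 1.261271
d₂ = d₁ − σ√T = 1.261271 − 0.258736 = 1.002535
N(d₁) = 0.896394,  N(d₂) = 0.841957,  e^(−rT) = 0.958722
E₀ = V₀·N(d₁) − D·e^(−rT)·N(d₂)
   = 123.8276·0.896394 − 96.3686·0.958722·0.841957 = 33.209366
B₀ = V₀ − E₀ = 123.8276 − 33.209366 = 90.618234
e^(−λT) = (B₀·e^(rT)/D − 0.3)/(1 − 0.3) = (90.6182·1.043056/96.3686 − 0.3)/0.7 = 0.97259355
λ = −ln(0.97259355)/0.6181 = 0.044959

B0=90.6182 lambda=0.0450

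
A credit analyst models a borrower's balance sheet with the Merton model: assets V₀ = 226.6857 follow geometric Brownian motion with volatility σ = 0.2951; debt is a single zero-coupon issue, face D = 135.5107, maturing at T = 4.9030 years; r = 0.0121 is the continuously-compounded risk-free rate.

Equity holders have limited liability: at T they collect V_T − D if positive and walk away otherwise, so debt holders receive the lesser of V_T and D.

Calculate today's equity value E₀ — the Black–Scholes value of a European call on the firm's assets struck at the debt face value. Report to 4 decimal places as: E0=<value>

With assets at 226.6857 and a single debt payment of 135.5107 at 4.9030 years:
d₁ = [ln(V₀/D) + (r + σ²/2)T] / (σ√T)
   = [ln(226.6857/135.5107) + (0.0121 + 0.5·0.2951²)·4.9030] / (0.2951·√4.9030)
   = [0.514514 + 0.272813] / 0.653432 = 1.204910
d₂ = d₁ − σ√T = 1.204910 − 0.653432 = 0.551479
N(d₁) = 0.885881,  N(d₂) = 0.709347,  e^(−rT) = 0.942399
E₀ = V₀·N(d₁) − D·e^(−rT)·N(d₂)
   = 226.6857·0.885881 − 135.5107·0.942399·0.709347 = 110.229252

E0=110.2293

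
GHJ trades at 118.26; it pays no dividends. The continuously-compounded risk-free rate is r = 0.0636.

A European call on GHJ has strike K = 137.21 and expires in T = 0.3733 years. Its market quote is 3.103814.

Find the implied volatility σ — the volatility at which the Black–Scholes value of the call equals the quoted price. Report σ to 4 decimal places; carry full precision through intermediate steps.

sigma = 0.2879

At σ = 0.2879 the Black–Scholes value reproduces the quote:
σ√T = 0.2879·√0.3733 = 0.175902
d₁ = (ln(S/K) + (r+σ²/2)T) / (σ√T) = (ln(118.26/137.21) + (0.0636+0.2879²/2)·0.3733) / 0.175902 = (-0.148627 + 0.039213) / 0.175902 = -0.622019
d₂ = d₁ − σ√T = -0.622019 − 0.175902 = -0.797921
e^{−rT} = 0.976538
N(d₁) = 0.266965,  N(d₂) = 0.212458
V = S·N(d₁) − K·e^{−rT}·N(d₂) = 31.571239 − 28.467425 = 3.103814 (equal to the quote); since ∂V/∂σ > 0 for all σ, the implied volatility is unique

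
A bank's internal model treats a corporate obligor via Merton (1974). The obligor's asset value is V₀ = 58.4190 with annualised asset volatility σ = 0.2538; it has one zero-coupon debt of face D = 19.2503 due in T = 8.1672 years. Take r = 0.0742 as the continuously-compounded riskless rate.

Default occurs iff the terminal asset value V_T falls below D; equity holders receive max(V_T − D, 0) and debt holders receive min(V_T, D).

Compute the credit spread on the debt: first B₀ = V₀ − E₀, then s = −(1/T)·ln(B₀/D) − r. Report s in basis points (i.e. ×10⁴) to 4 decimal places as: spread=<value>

Equity is a call on the firm's assets struck at D = 19.2503:
d₁ = [ln(V₀/D) + (r + σ²/2)T] / (σ√T)
   = [ln(58.4190/19.2503) + (0.0742 + 0.5·0.2538²)·8.1672] / (0.2538·√8.1672)
   = [1.110115 + 0.869049] / 0.725318 = 2.728685
d₂ = d₁ − σ√T = 2.728685 − 0.725318 = 2.003368
N(d₁) = 0.996821,  N(d₂) = 0.977431,  e^(−rT) = 0.545525
E₀ = V₀·N(d₁) − D·e^(−rT)·N(d₂)
   = 58.4190·0.996821 − 19.2503·0.545525·0.977431 = 47.968748
B₀ = V₀ − E₀ = 58.4190 − 47.968748 = 10.450252
spread = −(1/T)·ln(B₀/D) − r = −(1/8.1672)·ln(10.450252/19.2503) − 0.0742 = 0.00059927
in basis points: 0.00059927 × 10⁴ = 5.9927 bp

spread=5.9927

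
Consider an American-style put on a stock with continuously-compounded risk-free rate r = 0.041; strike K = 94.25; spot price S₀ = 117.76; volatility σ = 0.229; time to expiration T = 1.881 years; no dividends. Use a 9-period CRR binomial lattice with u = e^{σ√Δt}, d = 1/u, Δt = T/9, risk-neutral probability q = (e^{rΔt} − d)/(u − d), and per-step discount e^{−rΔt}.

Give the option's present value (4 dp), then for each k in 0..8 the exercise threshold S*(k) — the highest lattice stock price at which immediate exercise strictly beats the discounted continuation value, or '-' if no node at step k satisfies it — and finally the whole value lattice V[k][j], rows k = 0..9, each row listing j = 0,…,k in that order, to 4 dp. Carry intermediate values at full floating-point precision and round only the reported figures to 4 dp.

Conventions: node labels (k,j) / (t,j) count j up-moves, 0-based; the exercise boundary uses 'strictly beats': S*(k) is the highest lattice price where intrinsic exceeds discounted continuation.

Δt=0.20900, u=1.11037, d=0.90060, q=0.51488, disc=e^(-rΔt)=0.99147
k=9 terminal: V=max(K-S,0) → 48.3516 37.6611 24.4807 8.2303 0.0000 0.0000 0.0000 0.0000 0.0000 0.0000
k=8: j=0 S=50.9641 intr=43.2859 cont=42.4817 V=43.2859[EX]; j=1 S=62.8345 intr=31.4155 cont=30.6114 V=31.4155[EX]; j=2 S=77.4696 intr=16.7804 cont=15.9762 V=16.7804[EX]; j=3 S=95.5134 intr=0.0000 cont=3.9586 V=3.9586[hold]; j=4 S=117.7600 intr=0.0000 cont=0.0000 V=0.0000[hold]; j=5 S=145.1881 intr=0.0000 cont=0.0000 V=0.0000[hold]; j=6 S=179.0047 intr=0.0000 cont=0.0000 V=0.0000[hold]; j=7 S=220.6976 intr=0.0000 cont=0.0000 V=0.0000[hold]; j=8 S=272.1015 intr=0.0000 cont=0.0000 V=0.0000[hold]  S*(8)=77.4696
k=7: j=0 S=56.5889 intr=37.6611 cont=36.8569 V=37.6611[EX]; j=1 S=69.7693 intr=24.4807 cont=23.6765 V=24.4807[EX]; j=2 S=86.0197 intr=8.2303 cont=10.0919 V=10.0919[hold]; j=3 S=106.0550 intr=0.0000 cont=1.9040 V=1.9040[hold]; j=4 S=130.7568 intr=0.0000 cont=0.0000 V=0.0000[hold]; j=5 S=161.2121 intr=0.0000 cont=0.0000 V=0.0000[hold]; j=6 S=198.7609 intr=0.0000 cont=0.0000 V=0.0000[hold]; j=7 S=245.0554 intr=0.0000 cont=0.0000 V=0.0000[hold]  S*(7)=69.7693
k=6: j=0 S=62.8345 intr=31.4155 cont=30.6114 V=31.4155[EX]; j=1 S=77.4696 intr=16.7804 cont=16.9266 V=16.9266[hold]; j=2 S=95.5134 intr=0.0000 cont=5.8260 V=5.8260[hold]; j=3 S=117.7600 intr=0.0000 cont=0.9158 V=0.9158[hold]; j=4 S=145.1881 intr=0.0000 cont=0.0000 V=0.0000[hold]; j=5 S=179.0047 intr=0.0000 cont=0.0000 V=0.0000[hold]; j=6 S=220.6976 intr=0.0000 cont=0.0000 V=0.0000[hold]  S*(6)=62.8345
k=5: j=0 S=69.7693 intr=24.4807 cont=23.7511 V=24.4807[EX]; j=1 S=86.0197 intr=8.2303 cont=11.1155 V=11.1155[hold]; j=2 S=106.0550 intr=0.0000 cont=3.2697 V=3.2697[hold]; j=3 S=130.7568 intr=0.0000 cont=0.4405 V=0.4405[hold]; j=4 S=161.2121 intr=0.0000 cont=0.0000 V=0.0000[hold]; j=5 S=198.7609 intr=0.0000 cont=0.0000 V=0.0000[hold]  S*(5)=69.7693
k=4: j=0 S=77.4696 intr=16.7804 cont=17.4491 V=17.4491[hold]; j=1 S=95.5134 intr=0.0000 cont=7.0155 V=7.0155[hold]; j=2 S=117.7600 intr=0.0000 cont=1.7976 V=1.7976[hold]; j=3 S=145.1881 intr=0.0000 cont=0.2119 V=0.2119[hold]; j=4 S=179.0047 intr=0.0000 cont=0.0000 V=0.0000[hold]  S*(4)=-
k=3: j=0 S=86.0197 intr=8.2303 cont=11.9740 V=11.9740[hold]; j=1 S=106.0550 intr=0.0000 cont=4.2920 V=4.2920[hold]; j=2 S=130.7568 intr=0.0000 cont=0.9727 V=0.9727[hold]; j=3 S=161.2121 intr=0.0000 cont=0.1019 V=0.1019[hold]  S*(3)=-
k=2: j=0 S=95.5134 intr=0.0000 cont=7.9503 V=7.9503[hold]; j=1 S=117.7600 intr=0.0000 cont=2.5609 V=2.5609[hold]; j=2 S=145.1881 intr=0.0000 cont=0.5199 V=0.5199[hold]  S*(2)=-
k=1: j=0 S=106.0550 intr=0.0000 cont=5.1313 V=5.1313[hold]; j=1 S=130.7568 intr=0.0000 cont=1.4972 V=1.4972[hold]  S*(1)=-
k=0: j=0 S=117.7600 intr=0.0000 cont=3.2323 V=3.2323[hold]  S*(0)=-

price = 3.2323
boundary = - - - - - 69.7693 62.8345 69.7693 77.4696
tree:
3.2323
5.1313 1.4972
7.9503 2.5609 0.5199
11.9740 4.2920 0.9727 0.1019
17.4491 7.0155 1.7976 0.2119 0.0000
24.4807 11.1155 3.2697 0.4405 0.0000 0.0000
31.4155 16.9266 5.8260 0.9158 0.0000 0.0000 0.0000
37.6611 24.4807 10.0919 1.9040 0.0000 0.0000 0.0000 0.0000
43.2859 31.4155 16.7804 3.9586 0.0000 0.0000 0.0000 0.0000 0.0000
48.3516 37.6611 24.4807 8.2303 0.0000 0.0000 0.0000 0.0000 0.0000 0.0000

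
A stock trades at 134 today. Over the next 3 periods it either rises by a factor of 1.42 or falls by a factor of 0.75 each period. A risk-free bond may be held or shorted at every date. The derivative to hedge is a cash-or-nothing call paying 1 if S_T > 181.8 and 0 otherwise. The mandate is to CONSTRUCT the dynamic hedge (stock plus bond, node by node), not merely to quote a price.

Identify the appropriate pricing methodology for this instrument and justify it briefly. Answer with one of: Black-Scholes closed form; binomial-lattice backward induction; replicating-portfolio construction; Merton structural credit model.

framework: replicating-portfolio construction

Key observation: the deliverable is the dynamic trading strategy on the 3-step tree (spot 134, moves 1.42 and 0.75), so the valuation must go through the node-by-node replicating-portfolio solve.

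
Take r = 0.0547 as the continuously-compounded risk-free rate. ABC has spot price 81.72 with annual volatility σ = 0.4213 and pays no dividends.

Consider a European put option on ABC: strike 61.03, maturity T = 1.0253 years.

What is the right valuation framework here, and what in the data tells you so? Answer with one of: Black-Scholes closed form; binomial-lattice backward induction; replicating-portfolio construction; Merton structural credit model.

framework: Black-Scholes closed form

Key observation: a European-exercise option on ABC struck at 61.03 — a GBM underlying with constant parameters — admits an analytic price: the data contain no early exercise, no discrete tree, no debt structure.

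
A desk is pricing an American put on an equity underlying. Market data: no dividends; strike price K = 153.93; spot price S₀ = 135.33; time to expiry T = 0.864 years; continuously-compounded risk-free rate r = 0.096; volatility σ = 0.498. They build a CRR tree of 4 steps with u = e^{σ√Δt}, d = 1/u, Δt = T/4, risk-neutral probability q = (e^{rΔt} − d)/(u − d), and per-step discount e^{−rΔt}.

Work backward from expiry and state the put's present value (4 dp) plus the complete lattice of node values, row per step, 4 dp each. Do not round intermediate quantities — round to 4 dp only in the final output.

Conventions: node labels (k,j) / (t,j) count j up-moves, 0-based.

price = 31.7550
tree:
31.7550
47.8135 16.2220
68.7457 27.8424 4.6914
86.3462 46.5615 9.3413 0.0000
100.3102 68.7457 18.6000 0.0000 0.0000

params: Δt=0.21600 u=1.26043 d=0.79338 q=0.48726 e^(-rΔt)=0.97948
t_4 payoffs: 100.3102 68.7457 18.6000 0.0000 0.0000
k=3: node(3,0) S=67.5838 payoff=86.3462 vs cont=83.1872 → 86.3462 [stop]  node(3,1) S=107.3685 payoff=46.5615 vs cont=43.4025 → 46.5615 [stop]  node(3,2) S=170.5734 payoff=0.0000 vs cont=9.3413 → 9.3413 [wait]  node(3,3) S=270.9853 payoff=0.0000 vs cont=0.0000 → 0.0000 [wait]
k=2: node(2,0) S=85.1843 payoff=68.7457 vs cont=65.5867 → 68.7457 [stop]  node(2,1) S=135.3300 payoff=18.6000 vs cont=27.8424 → 27.8424 [wait]  node(2,2) S=214.9951 payoff=0.0000 vs cont=4.6914 → 4.6914 [wait]
k=1: node(1,0) S=107.3685 payoff=46.5615 vs cont=47.8135 → 47.8135 [wait]  node(1,1) S=170.5734 payoff=0.0000 vs cont=16.2220 → 16.2220 [wait]
k=0: node(0,0) S=135.3300 payoff=18.6000 vs cont=31.7550 → 31.7550 [wait]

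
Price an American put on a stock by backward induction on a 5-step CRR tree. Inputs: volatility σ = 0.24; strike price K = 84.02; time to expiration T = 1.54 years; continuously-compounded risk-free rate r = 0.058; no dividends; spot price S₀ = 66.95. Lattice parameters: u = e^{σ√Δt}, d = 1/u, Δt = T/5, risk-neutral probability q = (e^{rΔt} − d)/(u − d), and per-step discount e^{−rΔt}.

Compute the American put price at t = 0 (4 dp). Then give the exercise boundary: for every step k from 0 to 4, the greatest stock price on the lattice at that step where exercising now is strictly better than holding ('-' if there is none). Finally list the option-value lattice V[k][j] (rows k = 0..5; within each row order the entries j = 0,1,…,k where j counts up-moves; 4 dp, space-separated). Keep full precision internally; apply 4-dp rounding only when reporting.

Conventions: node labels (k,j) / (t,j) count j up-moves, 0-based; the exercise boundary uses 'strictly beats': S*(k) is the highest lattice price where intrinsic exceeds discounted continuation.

price = 17.1683
boundary = - 58.6010 66.9500 58.6010 66.9500
tree:
17.1683
25.4190 10.5537
32.7269 17.0700 5.2282
39.1234 25.4190 9.6185 1.5767
44.7222 32.7269 17.0700 3.4460 0.0000
49.6229 39.1234 25.4190 7.5315 0.0000 0.0000

Δt=0.30800, u=1.14247, d=0.87529, q=0.53421, disc=e^(-rΔt)=0.98229
k=5 terminal: V=max(K-S,0) → 49.6229 39.1234 25.4190 7.5315 0.0000 0.0000
k=4: j=0 S=39.2978 intr=44.7222 cont=43.2346 V=44.7222[EX]; j=1 S=51.2931 intr=32.7269 cont=31.2393 V=32.7269[EX]; j=2 S=66.9500 intr=17.0700 cont=15.5824 V=17.0700[EX]; j=3 S=87.3860 intr=0.0000 cont=3.4460 V=3.4460[hold]; j=4 S=114.0600 intr=0.0000 cont=0.0000 V=0.0000[hold]  S*(4)=66.9500
k=3: j=0 S=44.8966 intr=39.1234 cont=37.6358 V=39.1234[EX]; j=1 S=58.6010 intr=25.4190 cont=23.9314 V=25.4190[EX]; j=2 S=76.4885 intr=7.5315 cont=9.6185 V=9.6185[hold]; j=3 S=99.8361 intr=0.0000 cont=1.5767 V=1.5767[hold]  S*(3)=58.6010
k=2: j=0 S=51.2931 intr=32.7269 cont=31.2393 V=32.7269[EX]; j=1 S=66.9500 intr=17.0700 cont=16.6776 V=17.0700[EX]; j=2 S=87.3860 intr=0.0000 cont=5.2282 V=5.2282[hold]  S*(2)=66.9500
k=1: j=0 S=58.6010 intr=25.4190 cont=23.9314 V=25.4190[EX]; j=1 S=76.4885 intr=7.5315 cont=10.5537 V=10.5537[hold]  S*(1)=58.6010
k=0: j=0 S=66.9500 intr=17.0700 cont=17.1683 V=17.1683[hold]  S*(0)=-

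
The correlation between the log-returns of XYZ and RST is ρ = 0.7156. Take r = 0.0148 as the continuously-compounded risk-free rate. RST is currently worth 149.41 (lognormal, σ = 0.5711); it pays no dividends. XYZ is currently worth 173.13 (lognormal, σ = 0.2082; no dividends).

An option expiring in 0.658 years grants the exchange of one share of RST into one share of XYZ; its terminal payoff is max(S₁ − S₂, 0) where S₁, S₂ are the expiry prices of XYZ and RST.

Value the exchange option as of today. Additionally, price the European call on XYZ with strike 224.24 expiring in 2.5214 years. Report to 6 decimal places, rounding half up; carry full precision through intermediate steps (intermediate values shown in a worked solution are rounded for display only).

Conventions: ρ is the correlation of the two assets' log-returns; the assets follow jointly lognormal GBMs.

exchange price = 36.900791
price(XYZ call K=224.24) = 9.542326

σ_eff = √(σ₁² + σ₂² − 2ρσ₁σ₂) = √(0.2082² + 0.5711² − 2·0.7156·0.2082·0.5711) = 0.446462
d₁ = (ln(S₁/S₂) + (q₂ − q₁ + σ_eff²/2)T) / (σ_eff√T) = (ln(173.13/149.41) + (0.0 − 0.0 + 0.099664)·0.658) / 0.362158 = 0.587942
d₂ = d₁ − σ_eff√T = 0.587942 − 0.362158 = 0.225784
N(d₁) = 0.721714,  N(d₂) = 0.589315
V = S₁·e^{−q₁T}·N(d₁) − S₂·e^{−q₂T}·N(d₂) = 124.950405 − 88.049614 = 36.900791
[vanilla: XYZ call K=224.24]
σ√T = 0.2082·√2.5214 = 0.330599
d₁ = (ln(S/K) + (r+σ²/2)T) / (σ√T) = (ln(173.13/224.24) + (0.0148+0.2082²/2)·2.5214) / 0.330599 = (-0.258674 + 0.091965) / 0.330599 = -0.504265
d₂ = d₁ − σ√T = -0.504265 − 0.330599 = -0.834864
e^{−rT} = 0.963371
N(d₁) = 0.307038,  N(d₂) = 0.201897
price = S·N(d₁) − K·e^{−rT}·N(d₂) = 53.157411 − 43.615085 = 9.542326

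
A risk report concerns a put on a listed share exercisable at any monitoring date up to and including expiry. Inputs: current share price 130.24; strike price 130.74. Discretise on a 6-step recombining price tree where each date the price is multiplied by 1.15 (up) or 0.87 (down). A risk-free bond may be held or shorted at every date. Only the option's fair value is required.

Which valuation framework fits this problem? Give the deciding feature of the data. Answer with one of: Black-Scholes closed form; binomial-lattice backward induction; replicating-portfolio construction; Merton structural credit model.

Key observation: early exercise of the strike-130.74 put must be checked at each of the 6 dates (spot 130.24), which forces a node-by-node comparison of intrinsic and continuation value backward from expiry.

framework: binomial-lattice backward induction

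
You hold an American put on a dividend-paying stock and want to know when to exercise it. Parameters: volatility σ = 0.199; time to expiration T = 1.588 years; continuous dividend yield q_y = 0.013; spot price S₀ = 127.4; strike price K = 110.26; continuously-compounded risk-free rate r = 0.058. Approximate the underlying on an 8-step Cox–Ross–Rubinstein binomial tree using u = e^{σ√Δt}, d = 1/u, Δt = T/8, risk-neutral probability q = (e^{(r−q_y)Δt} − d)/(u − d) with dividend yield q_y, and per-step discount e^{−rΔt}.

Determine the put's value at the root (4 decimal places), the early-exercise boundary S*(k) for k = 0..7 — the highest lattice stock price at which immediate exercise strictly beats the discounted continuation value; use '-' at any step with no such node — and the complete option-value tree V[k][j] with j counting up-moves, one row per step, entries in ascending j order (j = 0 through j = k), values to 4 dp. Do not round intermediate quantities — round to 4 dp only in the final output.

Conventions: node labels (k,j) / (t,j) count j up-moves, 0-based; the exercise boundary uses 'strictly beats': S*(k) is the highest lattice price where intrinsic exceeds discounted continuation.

price = 3.3905
boundary = - - - - 89.3613 81.7795 89.3613 97.6460
tree:
3.3905
5.5840 1.5070
8.9616 2.6916 0.4827
13.9431 4.7116 0.9475 0.0784
20.8987 8.0404 1.8438 0.1683 0.0000
28.4805 13.2682 3.5504 0.3609 0.0000 0.0000
35.4191 20.8987 6.7481 0.7741 0.0000 0.0000 0.0000
41.7689 28.4805 12.6140 1.6603 0.0000 0.0000 0.0000 0.0000
47.5800 35.4191 20.8987 3.5612 0.0000 0.0000 0.0000 0.0000 0.0000

Δt=0.19850  u=1.09271  d=0.91516  q=0.52838  discount=0.98855
step 8 (expiry): payoffs max(K−S,0) = 47.5800 35.4191 20.8987 3.5612 0.0000 0.0000 0.0000 0.0000 0.0000
step 7: (k=7,j=0): S=68.4911, K−S=41.7689, hold=40.6833 ⇒ V=41.7689 exercise | (k=7,j=1): S=81.7795, K−S=28.4805, hold=27.4292 ⇒ V=28.4805 exercise | (k=7,j=2): S=97.6460, K−S=12.6140, hold=11.6035 ⇒ V=12.6140 exercise | (k=7,j=3): S=116.5908, K−S=0.0000, hold=1.6603 ⇒ V=1.6603 continue | (k=7,j=4): S=139.2113, K−S=0.0000, hold=0.0000 ⇒ V=0.0000 continue | (k=7,j=5): S=166.2205, K−S=0.0000, hold=0.0000 ⇒ V=0.0000 continue | (k=7,j=6): S=198.4699, K−S=0.0000, hold=0.0000 ⇒ V=0.0000 continue | (k=7,j=7): S=236.9762, K−S=0.0000, hold=0.0000 ⇒ V=0.0000 continue  boundary S*=97.6460
step 6: (k=6,j=0): S=74.8409, K−S=35.4191, hold=34.3498 ⇒ V=35.4191 exercise | (k=6,j=1): S=89.3613, K−S=20.8987, hold=19.8669 ⇒ V=20.8987 exercise | (k=6,j=2): S=106.6988, K−S=3.5612, hold=6.7481 ⇒ V=6.7481 continue | (k=6,j=3): S=127.4000, K−S=0.0000, hold=0.7741 ⇒ V=0.7741 continue | (k=6,j=4): S=152.1176, K−S=0.0000, hold=0.0000 ⇒ V=0.0000 continue | (k=6,j=5): S=181.6308, K−S=0.0000, hold=0.0000 ⇒ V=0.0000 continue | (k=6,j=6): S=216.8701, K−S=0.0000, hold=0.0000 ⇒ V=0.0000 continue  boundary S*=89.3613
step 5: (k=5,j=0): S=81.7795, K−S=28.4805, hold=27.4292 ⇒ V=28.4805 exercise | (k=5,j=1): S=97.6460, K−S=12.6140, hold=13.2682 ⇒ V=13.2682 continue | (k=5,j=2): S=116.5908, K−S=0.0000, hold=3.5504 ⇒ V=3.5504 continue | (k=5,j=3): S=139.2113, K−S=0.0000, hold=0.3609 ⇒ V=0.3609 continue | (k=5,j=4): S=166.2205, K−S=0.0000, hold=0.0000 ⇒ V=0.0000 continue | (k=5,j=5): S=198.4699, K−S=0.0000, hold=0.0000 ⇒ V=0.0000 continue  boundary S*=81.7795
step 4: (k=4,j=0): S=89.3613, K−S=20.8987, hold=20.2086 ⇒ V=20.8987 exercise | (k=4,j=1): S=106.6988, K−S=3.5612, hold=8.0404 ⇒ V=8.0404 continue | (k=4,j=2): S=127.4000, K−S=0.0000, hold=1.8438 ⇒ V=1.8438 continue | (k=4,j=3): S=152.1176, K−S=0.0000, hold=0.1683 ⇒ V=0.1683 continue | (k=4,j=4): S=181.6308, K−S=0.0000, hold=0.0000 ⇒ V=0.0000 continue  boundary S*=89.3613
step 3: (k=3,j=0): S=97.6460, K−S=12.6140, hold=13.9431 ⇒ V=13.9431 continue | (k=3,j=1): S=116.5908, K−S=0.0000, hold=4.7116 ⇒ V=4.7116 continue | (k=3,j=2): S=139.2113, K−S=0.0000, hold=0.9475 ⇒ V=0.9475 continue | (k=3,j=3): S=166.2205, K−S=0.0000, hold=0.0784 ⇒ V=0.0784 continue  boundary S*=-
step 2: (k=2,j=0): S=106.6988, K−S=3.5612, hold=8.9616 ⇒ V=8.9616 continue | (k=2,j=1): S=127.4000, K−S=0.0000, hold=2.6916 ⇒ V=2.6916 continue | (k=2,j=2): S=152.1176, K−S=0.0000, hold=0.4827 ⇒ V=0.4827 continue  boundary S*=-
step 1: (k=1,j=0): S=116.5908, K−S=0.0000, hold=5.5840 ⇒ V=5.5840 continue | (k=1,j=1): S=139.2113, K−S=0.0000, hold=1.5070 ⇒ V=1.5070 continue  boundary S*=-
step 0: (k=0,j=0): S=127.4000, K−S=0.0000, hold=3.3905 ⇒ V=3.3905 continue  boundary S*=-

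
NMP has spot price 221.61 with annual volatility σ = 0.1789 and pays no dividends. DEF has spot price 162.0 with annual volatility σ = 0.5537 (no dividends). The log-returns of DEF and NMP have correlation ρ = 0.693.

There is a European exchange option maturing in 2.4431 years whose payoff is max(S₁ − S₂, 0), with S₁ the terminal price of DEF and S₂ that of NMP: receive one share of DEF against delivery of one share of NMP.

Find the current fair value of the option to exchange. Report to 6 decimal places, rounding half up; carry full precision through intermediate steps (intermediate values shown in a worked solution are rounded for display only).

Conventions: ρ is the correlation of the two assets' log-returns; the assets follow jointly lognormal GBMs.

σ_eff = √(σ₁² + σ₂² − 2ρσ₁σ₂) = √(0.5537² + 0.1789² − 2·0.693·0.5537·0.1789) = 0.448660
d₁ = (ln(S₁/S₂) + (q₂ − q₁ + σ_eff²/2)T) / (σ_eff√T) = (ln(162.0/221.61) + (0.0 − 0.0 + 0.100648)·2.4431) / 0.701275 = -0.096153
d₂ = d₁ − σ_eff√T = -0.096153 − 0.701275 = -0.797428
N(d₁) = 0.461700,  N(d₂) = 0.212601
V = S₁·e^{−q₁T}·N(d₁) − S₂·e^{−q₂T}·N(d₂) = 74.795328 − 47.114585 = 27.680743
Key observation: the rate r is irrelevant here: denominating values in NMP turns the exchange into a ratio option on S₁/S₂, and discounting at r drops out.

exchange price = 27.680743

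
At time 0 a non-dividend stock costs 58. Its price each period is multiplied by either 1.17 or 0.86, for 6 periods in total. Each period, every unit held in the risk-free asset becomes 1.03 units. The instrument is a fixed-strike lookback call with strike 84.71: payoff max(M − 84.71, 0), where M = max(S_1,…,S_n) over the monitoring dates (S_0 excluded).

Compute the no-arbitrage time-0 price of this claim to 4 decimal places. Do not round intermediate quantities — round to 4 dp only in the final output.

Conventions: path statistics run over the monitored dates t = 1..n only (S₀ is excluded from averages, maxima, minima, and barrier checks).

price = 5.7096

Set p* = 0.5484 (from d < R < u); the path-dependent value is the discounted p*-expectation over all price paths.
Enumerate all 2^6 = 64 price paths (U = up ×1.17, D = down ×0.86); each path with k up-moves has probability p*^k·(1−p*)^(6−k).
DDDDDD: M=49.8800, payoff=0.0000, prob=0.008484
UDDDDD: M=67.8600, payoff=0.0000, prob=0.010302
DUDDDD: M=58.3596, payoff=0.0000, prob=0.010302
UUDDDD: M=79.3962, payoff=0.0000, prob=0.012509
DDUDDD: M=50.1893, payoff=0.0000, prob=0.010302
UDUDDD: M=68.2807, payoff=0.0000, prob=0.012509
DUUDDD: M=68.2807, payoff=0.0000, prob=0.012509
UUUDDD: M=92.8936, payoff=8.1836, prob=0.015190
DDDUDD: M=49.8800, payoff=0.0000, prob=0.010302
UDDUDD: M=67.8600, payoff=0.0000, prob=0.012509
DUDUDD: M=58.7214, payoff=0.0000, prob=0.012509
UUDUDD: M=79.8885, payoff=0.0000, prob=0.015190
DDUUDD: M=58.7214, payoff=0.0000, prob=0.012509
UDUUDD: M=79.8885, payoff=0.0000, prob=0.015190
DUUUDD: M=79.8885, payoff=0.0000, prob=0.015190
UUUUDD: M=108.6855, payoff=23.9755, prob=0.018445
DDDDUD: M=49.8800, payoff=0.0000, prob=0.010302
UDDDUD: M=67.8600, payoff=0.0000, prob=0.012509
DUDDUD: M=58.3596, payoff=0.0000, prob=0.012509
UUDDUD: M=79.3962, payoff=0.0000, prob=0.015190
DDUDUD: M=50.5004, payoff=0.0000, prob=0.012509
UDUDUD: M=68.7041, payoff=0.0000, prob=0.015190
DUUDUD: M=68.7041, payoff=0.0000, prob=0.015190
UUUDUD: M=93.4695, payoff=8.7595, prob=0.018445
DDDUUD: M=50.5004, payoff=0.0000, prob=0.012509
UDDUUD: M=68.7041, payoff=0.0000, prob=0.015190
DUDUUD: M=68.7041, payoff=0.0000, prob=0.015190
UUDUUD: M=93.4695, payoff=8.7595, prob=0.018445
DDUUUD: M=68.7041, payoff=0.0000, prob=0.015190
UDUUUD: M=93.4695, payoff=8.7595, prob=0.018445
DUUUUD: M=93.4695, payoff=8.7595, prob=0.018445
UUUUUD: M=127.1620, payoff=42.4520, prob=0.022398
DDDDDU: M=49.8800, payoff=0.0000, prob=0.010302
UDDDDU: M=67.8600, payoff=0.0000, prob=0.012509
DUDDDU: M=58.3596, payoff=0.0000, prob=0.012509
UUDDDU: M=79.3962, payoff=0.0000, prob=0.015190
DDUDDU: M=50.1893, payoff=0.0000, prob=0.012509
UDUDDU: M=68.2807, payoff=0.0000, prob=0.015190
DUUDDU: M=68.2807, payoff=0.0000, prob=0.015190
UUUDDU: M=92.8936, payoff=8.1836, prob=0.018445
DDDUDU: M=49.8800, payoff=0.0000, prob=0.012509
UDDUDU: M=67.8600, payoff=0.0000, prob=0.015190
DUDUDU: M=59.0855, payoff=0.0000, prob=0.015190
UUDUDU: M=80.3838, payoff=0.0000, prob=0.018445
DDUUDU: M=59.0855, payoff=0.0000, prob=0.015190
UDUUDU: M=80.3838, payoff=0.0000, prob=0.018445
DUUUDU: M=80.3838, payoff=0.0000, prob=0.018445
UUUUDU: M=109.3593, payoff=24.6493, prob=0.022398
DDDDUU: M=49.8800, payoff=0.0000, prob=0.012509
UDDDUU: M=67.8600, payoff=0.0000, prob=0.015190
DUDDUU: M=59.0855, payoff=0.0000, prob=0.015190
UUDDUU: M=80.3838, payoff=0.0000, prob=0.018445
DDUDUU: M=59.0855, payoff=0.0000, prob=0.015190
UDUDUU: M=80.3838, payoff=0.0000, prob=0.018445
DUUDUU: M=80.3838, payoff=0.0000, prob=0.018445
UUUDUU: M=109.3593, payoff=24.6493, prob=0.022398
DDDUUU: M=59.0855, payoff=0.0000, prob=0.015190
UDDUUU: M=80.3838, payoff=0.0000, prob=0.018445
DUDUUU: M=80.3838, payoff=0.0000, prob=0.018445
UUDUUU: M=109.3593, payoff=24.6493, prob=0.022398
DDUUUU: M=80.3838, payoff=0.0000, prob=0.018445
UDUUUU: M=109.3593, payoff=24.6493, prob=0.022398
DUUUUU: M=109.3593, payoff=24.6493, prob=0.022398
UUUUUU: M=148.7795, payoff=64.0695, prob=0.027197
Price = Σ prob·payoff / R^6 = 6.817532 / 1.194052 = 5.7096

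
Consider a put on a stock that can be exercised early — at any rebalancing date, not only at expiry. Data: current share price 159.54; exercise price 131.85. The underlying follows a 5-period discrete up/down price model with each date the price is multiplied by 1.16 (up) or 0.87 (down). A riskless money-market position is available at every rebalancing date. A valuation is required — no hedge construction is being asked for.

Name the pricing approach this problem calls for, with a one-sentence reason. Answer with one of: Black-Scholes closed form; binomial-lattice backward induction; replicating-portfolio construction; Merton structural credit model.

Key observation: the exercise right at every one of the 5 steps is what matters: each node needs max(131.85 − S, continuation), which only the stepwise tree valuation starting from spot 159.54 delivers.

framework: binomial-lattice backward induction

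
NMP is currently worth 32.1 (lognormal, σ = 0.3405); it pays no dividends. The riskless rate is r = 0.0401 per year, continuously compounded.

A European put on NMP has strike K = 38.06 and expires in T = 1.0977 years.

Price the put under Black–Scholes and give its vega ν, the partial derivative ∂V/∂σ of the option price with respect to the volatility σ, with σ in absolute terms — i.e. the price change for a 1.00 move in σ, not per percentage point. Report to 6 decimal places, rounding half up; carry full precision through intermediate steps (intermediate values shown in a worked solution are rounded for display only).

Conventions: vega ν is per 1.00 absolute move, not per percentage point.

σ√T = 0.3405·√1.0977 = 0.356746
d₁ = (ln(S/K) + (r+σ²/2)T) / (σ√T) = (ln(32.1/38.06) + (0.0401+0.3405²/2)·1.0977) / 0.356746 = (-0.170308 + 0.107652) / 0.356746 = -0.175633
d₂ = d₁ − σ√T = -0.175633 − 0.356746 = -0.532379
e^{−rT} = 0.956937
N(−d₁) = 0.569709,  N(−d₂) = 0.702768
Put price V = K·e^{−rT}·N(−d₂) − S·N(−d₁) = 25.595531 − 18.287651 = 7.307880
φ(d₁) = (1/√(2π))·e^{−d₁²/2} = 0.392836
ν = S·φ(d₁)·√T = 13.211697

price = 7.307880
ν = 13.211697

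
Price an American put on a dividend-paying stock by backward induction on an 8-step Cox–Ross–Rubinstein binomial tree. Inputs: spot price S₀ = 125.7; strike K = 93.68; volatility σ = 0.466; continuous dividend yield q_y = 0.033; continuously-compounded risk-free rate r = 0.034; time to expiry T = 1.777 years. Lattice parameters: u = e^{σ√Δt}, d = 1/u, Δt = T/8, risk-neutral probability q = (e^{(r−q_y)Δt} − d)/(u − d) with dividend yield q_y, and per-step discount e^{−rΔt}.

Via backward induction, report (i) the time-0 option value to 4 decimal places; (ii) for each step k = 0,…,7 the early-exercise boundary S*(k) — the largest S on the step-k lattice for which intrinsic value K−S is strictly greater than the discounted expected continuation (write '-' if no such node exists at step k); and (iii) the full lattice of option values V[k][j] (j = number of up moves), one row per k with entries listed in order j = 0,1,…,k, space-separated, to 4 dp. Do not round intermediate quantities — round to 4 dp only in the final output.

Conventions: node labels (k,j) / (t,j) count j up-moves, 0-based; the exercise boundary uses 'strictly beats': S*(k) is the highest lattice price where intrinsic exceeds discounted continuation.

Δt=0.22212  u=1.24561  d=0.80282  q=0.44581  discount=0.99248
step 8 (expiry): payoffs max(K−S,0) = 71.9892 60.0257 41.4638 12.6641 0.0000 0.0000 0.0000 0.0000 0.0000
step 7: (k=7,j=0): S=27.0183, K−S=66.6617, hold=66.1542 ⇒ V=66.6617 exercise | (k=7,j=1): S=41.9201, K−S=51.7599, hold=51.3612 ⇒ V=51.7599 exercise | (k=7,j=2): S=65.0411, K−S=28.6389, hold=28.4091 ⇒ V=28.6389 exercise | (k=7,j=3): S=100.9143, K−S=0.0000, hold=6.9655 ⇒ V=6.9655 continue | (k=7,j=4): S=156.5733, K−S=0.0000, hold=0.0000 ⇒ V=0.0000 continue | (k=7,j=5): S=242.9310, K−S=0.0000, hold=0.0000 ⇒ V=0.0000 continue | (k=7,j=6): S=376.9190, K−S=0.0000, hold=0.0000 ⇒ V=0.0000 continue | (k=7,j=7): S=584.8078, K−S=0.0000, hold=0.0000 ⇒ V=0.0000 continue  boundary S*=65.0411
step 6: (k=6,j=0): S=33.6543, K−S=60.0257, hold=59.5667 ⇒ V=60.0257 exercise | (k=6,j=1): S=52.2162, K−S=41.4638, hold=41.1403 ⇒ V=41.4638 exercise | (k=6,j=2): S=81.0159, K−S=12.6641, hold=18.8338 ⇒ V=18.8338 continue | (k=6,j=3): S=125.7000, K−S=0.0000, hold=3.8311 ⇒ V=3.8311 continue | (k=6,j=4): S=195.0295, K−S=0.0000, hold=0.0000 ⇒ V=0.0000 continue | (k=6,j=5): S=302.5976, K−S=0.0000, hold=0.0000 ⇒ V=0.0000 continue | (k=6,j=6): S=469.4946, K−S=0.0000, hold=0.0000 ⇒ V=0.0000 continue  boundary S*=52.2162
step 5: (k=5,j=0): S=41.9201, K−S=51.7599, hold=51.3612 ⇒ V=51.7599 exercise | (k=5,j=1): S=65.0411, K−S=28.6389, hold=31.1390 ⇒ V=31.1390 continue | (k=5,j=2): S=100.9143, K−S=0.0000, hold=12.0540 ⇒ V=12.0540 continue | (k=5,j=3): S=156.5733, K−S=0.0000, hold=2.1072 ⇒ V=2.1072 continue | (k=5,j=4): S=242.9310, K−S=0.0000, hold=0.0000 ⇒ V=0.0000 continue | (k=5,j=5): S=376.9190, K−S=0.0000, hold=0.0000 ⇒ V=0.0000 continue  boundary S*=41.9201
step 4: (k=4,j=0): S=52.2162, K−S=41.4638, hold=42.2465 ⇒ V=42.2465 continue | (k=4,j=1): S=81.0159, K−S=12.6641, hold=22.4603 ⇒ V=22.4603 continue | (k=4,j=2): S=125.7000, K−S=0.0000, hold=7.5622 ⇒ V=7.5622 continue | (k=4,j=3): S=195.0295, K−S=0.0000, hold=1.1590 ⇒ V=1.1590 continue | (k=4,j=4): S=302.5976, K−S=0.0000, hold=0.0000 ⇒ V=0.0000 continue  boundary S*=-
step 3: (k=3,j=0): S=65.0411, K−S=28.6389, hold=33.1741 ⇒ V=33.1741 continue | (k=3,j=1): S=100.9143, K−S=0.0000, hold=15.6995 ⇒ V=15.6995 continue | (k=3,j=2): S=156.5733, K−S=0.0000, hold=4.6721 ⇒ V=4.6721 continue | (k=3,j=3): S=242.9310, K−S=0.0000, hold=0.6375 ⇒ V=0.6375 continue  boundary S*=-
step 2: (k=2,j=0): S=81.0159, K−S=12.6641, hold=25.1927 ⇒ V=25.1927 continue | (k=2,j=1): S=125.7000, K−S=0.0000, hold=10.7022 ⇒ V=10.7022 continue | (k=2,j=2): S=195.0295, K−S=0.0000, hold=2.8518 ⇒ V=2.8518 continue  boundary S*=-
step 1: (k=1,j=0): S=100.9143, K−S=0.0000, hold=18.5917 ⇒ V=18.5917 continue | (k=1,j=1): S=156.5733, K−S=0.0000, hold=7.1482 ⇒ V=7.1482 continue  boundary S*=-
step 0: (k=0,j=0): S=125.7000, K−S=0.0000, hold=13.3885 ⇒ V=13.3885 continue  boundary S*=-

price = 13.3885
boundary = - - - - - 41.9201 52.2162 65.0411
tree:
13.3885
18.5917 7.1482
25.1927 10.7022 2.8518
33.1741 15.6995 4.6721 0.6375
42.2465 22.4603 7.5622 1.1590 0.0000
51.7599 31.1390 12.0540 2.1072 0.0000 0.0000
60.0257 41.4638 18.8338 3.8311 0.0000 0.0000 0.0000
66.6617 51.7599 28.6389 6.9655 0.0000 0.0000 0.0000 0.0000
71.9892 60.0257 41.4638 12.6641 0.0000 0.0000 0.0000 0.0000 0.0000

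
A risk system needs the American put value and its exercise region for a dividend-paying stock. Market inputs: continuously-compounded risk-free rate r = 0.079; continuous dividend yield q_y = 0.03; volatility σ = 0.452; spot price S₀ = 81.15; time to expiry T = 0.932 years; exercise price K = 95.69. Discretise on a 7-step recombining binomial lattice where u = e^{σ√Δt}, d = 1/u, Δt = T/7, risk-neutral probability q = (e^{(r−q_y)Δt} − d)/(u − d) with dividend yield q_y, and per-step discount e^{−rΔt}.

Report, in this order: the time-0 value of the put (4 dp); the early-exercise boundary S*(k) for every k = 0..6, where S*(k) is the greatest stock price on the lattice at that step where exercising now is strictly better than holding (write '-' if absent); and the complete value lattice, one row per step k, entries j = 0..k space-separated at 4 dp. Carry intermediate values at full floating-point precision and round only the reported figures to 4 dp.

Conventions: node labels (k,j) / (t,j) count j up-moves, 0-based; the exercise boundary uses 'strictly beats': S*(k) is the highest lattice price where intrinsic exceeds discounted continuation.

Δt=0.13314  u=1.17931  d=0.84795  q=0.47861  discount=0.98954
step 7 (expiry): payoffs max(K−S,0) = 70.1104 60.1146 46.2128 26.8785 0.0000 0.0000 0.0000 0.0000
step 6: (k=6,j=0): S=30.1663, K−S=65.5237, hold=64.6428 ⇒ V=65.5237 exercise | (k=6,j=1): S=41.9544, K−S=53.7356, hold=52.9016 ⇒ V=53.7356 exercise | (k=6,j=2): S=58.3489, K−S=37.3411, hold=36.5724 ⇒ V=37.3411 exercise | (k=6,j=3): S=81.1500, K−S=14.5400, hold=13.8675 ⇒ V=14.5400 exercise | (k=6,j=4): S=112.8611, K−S=0.0000, hold=0.0000 ⇒ V=0.0000 continue | (k=6,j=5): S=156.9639, K−S=0.0000, hold=0.0000 ⇒ V=0.0000 continue | (k=6,j=6): S=218.3008, K−S=0.0000, hold=0.0000 ⇒ V=0.0000 continue  boundary S*=81.1500
step 5: (k=5,j=0): S=35.5754, K−S=60.1146, hold=59.2552 ⇒ V=60.1146 exercise | (k=5,j=1): S=49.4772, K−S=46.2128, hold=45.4088 ⇒ V=46.2128 exercise | (k=5,j=2): S=68.8115, K−S=26.8785, hold=26.1516 ⇒ V=26.8785 exercise | (k=5,j=3): S=95.7010, K−S=0.0000, hold=7.5016 ⇒ V=7.5016 continue | (k=5,j=4): S=133.0981, K−S=0.0000, hold=0.0000 ⇒ V=0.0000 continue | (k=5,j=5): S=185.1090, K−S=0.0000, hold=0.0000 ⇒ V=0.0000 continue  boundary S*=68.8115
step 4: (k=4,j=0): S=41.9544, K−S=53.7356, hold=52.9016 ⇒ V=53.7356 exercise | (k=4,j=1): S=58.3489, K−S=37.3411, hold=36.5724 ⇒ V=37.3411 exercise | (k=4,j=2): S=81.1500, K−S=14.5400, hold=17.4203 ⇒ V=17.4203 continue | (k=4,j=3): S=112.8611, K−S=0.0000, hold=3.8703 ⇒ V=3.8703 continue | (k=4,j=4): S=156.9639, K−S=0.0000, hold=0.0000 ⇒ V=0.0000 continue  boundary S*=58.3489
step 3: (k=3,j=0): S=49.4772, K−S=46.2128, hold=45.4088 ⇒ V=46.2128 exercise | (k=3,j=1): S=68.8115, K−S=26.8785, hold=27.5158 ⇒ V=27.5158 continue | (k=3,j=2): S=95.7010, K−S=0.0000, hold=10.8207 ⇒ V=10.8207 continue | (k=3,j=3): S=133.0981, K−S=0.0000, hold=1.9968 ⇒ V=1.9968 continue  boundary S*=49.4772
step 2: (k=2,j=0): S=58.3489, K−S=37.3411, hold=36.8742 ⇒ V=37.3411 exercise | (k=2,j=1): S=81.1500, K−S=14.5400, hold=19.3210 ⇒ V=19.3210 continue | (k=2,j=2): S=112.8611, K−S=0.0000, hold=6.5284 ⇒ V=6.5284 continue  boundary S*=58.3489
step 1: (k=1,j=0): S=68.8115, K−S=26.8785, hold=28.4159 ⇒ V=28.4159 continue | (k=1,j=1): S=95.7010, K−S=0.0000, hold=13.0602 ⇒ V=13.0602 continue  boundary S*=-
step 0: (k=0,j=0): S=81.1500, K−S=14.5400, hold=20.8460 ⇒ V=20.8460 continue  boundary S*=-

price = 20.8460
boundary = - - 58.3489 49.4772 58.3489 68.8115 81.1500
tree:
20.8460
28.4159 13.0602
37.3411 19.3210 6.5284
46.2128 27.5158 10.8207 1.9968
53.7356 37.3411 17.4203 3.8703 0.0000
60.1146 46.2128 26.8785 7.5016 0.0000 0.0000
65.5237 53.7356 37.3411 14.5400 0.0000 0.0000 0.0000
70.1104 60.1146 46.2128 26.8785 0.0000 0.0000 0.0000 0.0000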